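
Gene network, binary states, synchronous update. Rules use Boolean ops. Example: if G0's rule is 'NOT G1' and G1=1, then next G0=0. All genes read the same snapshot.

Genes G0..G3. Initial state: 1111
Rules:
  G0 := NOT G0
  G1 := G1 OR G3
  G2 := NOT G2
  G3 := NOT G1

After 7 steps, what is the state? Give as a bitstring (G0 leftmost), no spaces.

Step 1: G0=NOT G0=NOT 1=0 G1=G1|G3=1|1=1 G2=NOT G2=NOT 1=0 G3=NOT G1=NOT 1=0 -> 0100
Step 2: G0=NOT G0=NOT 0=1 G1=G1|G3=1|0=1 G2=NOT G2=NOT 0=1 G3=NOT G1=NOT 1=0 -> 1110
Step 3: G0=NOT G0=NOT 1=0 G1=G1|G3=1|0=1 G2=NOT G2=NOT 1=0 G3=NOT G1=NOT 1=0 -> 0100
Step 4: G0=NOT G0=NOT 0=1 G1=G1|G3=1|0=1 G2=NOT G2=NOT 0=1 G3=NOT G1=NOT 1=0 -> 1110
Step 5: G0=NOT G0=NOT 1=0 G1=G1|G3=1|0=1 G2=NOT G2=NOT 1=0 G3=NOT G1=NOT 1=0 -> 0100
Step 6: G0=NOT G0=NOT 0=1 G1=G1|G3=1|0=1 G2=NOT G2=NOT 0=1 G3=NOT G1=NOT 1=0 -> 1110
Step 7: G0=NOT G0=NOT 1=0 G1=G1|G3=1|0=1 G2=NOT G2=NOT 1=0 G3=NOT G1=NOT 1=0 -> 0100

0100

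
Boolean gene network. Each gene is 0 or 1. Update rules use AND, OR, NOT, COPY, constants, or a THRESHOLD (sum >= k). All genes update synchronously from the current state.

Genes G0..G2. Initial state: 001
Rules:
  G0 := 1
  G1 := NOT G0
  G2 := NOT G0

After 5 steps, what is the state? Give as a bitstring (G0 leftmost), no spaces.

Step 1: G0=1(const) G1=NOT G0=NOT 0=1 G2=NOT G0=NOT 0=1 -> 111
Step 2: G0=1(const) G1=NOT G0=NOT 1=0 G2=NOT G0=NOT 1=0 -> 100
Step 3: G0=1(const) G1=NOT G0=NOT 1=0 G2=NOT G0=NOT 1=0 -> 100
Step 4: G0=1(const) G1=NOT G0=NOT 1=0 G2=NOT G0=NOT 1=0 -> 100
Step 5: G0=1(const) G1=NOT G0=NOT 1=0 G2=NOT G0=NOT 1=0 -> 100

100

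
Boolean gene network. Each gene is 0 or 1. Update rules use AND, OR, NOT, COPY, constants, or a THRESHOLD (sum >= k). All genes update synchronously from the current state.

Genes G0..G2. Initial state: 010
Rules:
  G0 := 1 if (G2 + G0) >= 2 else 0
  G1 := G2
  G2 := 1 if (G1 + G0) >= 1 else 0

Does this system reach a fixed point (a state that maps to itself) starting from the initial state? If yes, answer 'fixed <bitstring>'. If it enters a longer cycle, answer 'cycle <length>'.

Step 0: 010
Step 1: G0=(0+0>=2)=0 G1=G2=0 G2=(1+0>=1)=1 -> 001
Step 2: G0=(1+0>=2)=0 G1=G2=1 G2=(0+0>=1)=0 -> 010
Cycle of length 2 starting at step 0 -> no fixed point

Answer: cycle 2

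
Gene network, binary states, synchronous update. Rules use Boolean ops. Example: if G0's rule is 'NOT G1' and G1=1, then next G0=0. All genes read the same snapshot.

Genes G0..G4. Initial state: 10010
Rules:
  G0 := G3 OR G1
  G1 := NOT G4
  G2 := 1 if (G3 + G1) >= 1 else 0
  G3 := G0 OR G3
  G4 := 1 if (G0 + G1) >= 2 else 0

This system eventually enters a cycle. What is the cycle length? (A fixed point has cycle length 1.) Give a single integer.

Step 0: 10010
Step 1: G0=G3|G1=1|0=1 G1=NOT G4=NOT 0=1 G2=(1+0>=1)=1 G3=G0|G3=1|1=1 G4=(1+0>=2)=0 -> 11110
Step 2: G0=G3|G1=1|1=1 G1=NOT G4=NOT 0=1 G2=(1+1>=1)=1 G3=G0|G3=1|1=1 G4=(1+1>=2)=1 -> 11111
Step 3: G0=G3|G1=1|1=1 G1=NOT G4=NOT 1=0 G2=(1+1>=1)=1 G3=G0|G3=1|1=1 G4=(1+1>=2)=1 -> 10111
Step 4: G0=G3|G1=1|0=1 G1=NOT G4=NOT 1=0 G2=(1+0>=1)=1 G3=G0|G3=1|1=1 G4=(1+0>=2)=0 -> 10110
Step 5: G0=G3|G1=1|0=1 G1=NOT G4=NOT 0=1 G2=(1+0>=1)=1 G3=G0|G3=1|1=1 G4=(1+0>=2)=0 -> 11110
State from step 5 equals state from step 1 -> cycle length 4

Answer: 4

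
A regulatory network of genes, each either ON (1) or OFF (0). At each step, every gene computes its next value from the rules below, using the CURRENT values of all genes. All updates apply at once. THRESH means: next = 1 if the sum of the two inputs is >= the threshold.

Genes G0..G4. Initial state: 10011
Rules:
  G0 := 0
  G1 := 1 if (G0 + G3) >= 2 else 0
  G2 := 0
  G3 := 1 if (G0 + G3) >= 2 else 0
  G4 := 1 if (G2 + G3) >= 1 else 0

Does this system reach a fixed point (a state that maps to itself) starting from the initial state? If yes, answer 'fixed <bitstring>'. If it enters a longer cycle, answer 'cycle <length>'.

Step 0: 10011
Step 1: G0=0(const) G1=(1+1>=2)=1 G2=0(const) G3=(1+1>=2)=1 G4=(0+1>=1)=1 -> 01011
Step 2: G0=0(const) G1=(0+1>=2)=0 G2=0(const) G3=(0+1>=2)=0 G4=(0+1>=1)=1 -> 00001
Step 3: G0=0(const) G1=(0+0>=2)=0 G2=0(const) G3=(0+0>=2)=0 G4=(0+0>=1)=0 -> 00000
Step 4: G0=0(const) G1=(0+0>=2)=0 G2=0(const) G3=(0+0>=2)=0 G4=(0+0>=1)=0 -> 00000
Fixed point reached at step 3: 00000

Answer: fixed 00000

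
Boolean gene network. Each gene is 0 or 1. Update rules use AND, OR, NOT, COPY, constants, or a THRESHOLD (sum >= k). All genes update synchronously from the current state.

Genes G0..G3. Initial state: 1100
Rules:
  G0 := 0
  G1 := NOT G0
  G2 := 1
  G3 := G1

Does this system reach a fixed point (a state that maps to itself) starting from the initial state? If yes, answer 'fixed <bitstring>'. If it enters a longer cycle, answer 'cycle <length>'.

Step 0: 1100
Step 1: G0=0(const) G1=NOT G0=NOT 1=0 G2=1(const) G3=G1=1 -> 0011
Step 2: G0=0(const) G1=NOT G0=NOT 0=1 G2=1(const) G3=G1=0 -> 0110
Step 3: G0=0(const) G1=NOT G0=NOT 0=1 G2=1(const) G3=G1=1 -> 0111
Step 4: G0=0(const) G1=NOT G0=NOT 0=1 G2=1(const) G3=G1=1 -> 0111
Fixed point reached at step 3: 0111

Answer: fixed 0111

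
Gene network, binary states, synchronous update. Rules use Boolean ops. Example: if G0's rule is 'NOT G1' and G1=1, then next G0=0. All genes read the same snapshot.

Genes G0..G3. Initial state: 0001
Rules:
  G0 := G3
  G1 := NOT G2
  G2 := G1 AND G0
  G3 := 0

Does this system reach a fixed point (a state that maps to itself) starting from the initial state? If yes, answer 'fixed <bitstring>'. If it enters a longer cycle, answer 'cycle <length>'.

Answer: fixed 0100

Derivation:
Step 0: 0001
Step 1: G0=G3=1 G1=NOT G2=NOT 0=1 G2=G1&G0=0&0=0 G3=0(const) -> 1100
Step 2: G0=G3=0 G1=NOT G2=NOT 0=1 G2=G1&G0=1&1=1 G3=0(const) -> 0110
Step 3: G0=G3=0 G1=NOT G2=NOT 1=0 G2=G1&G0=1&0=0 G3=0(const) -> 0000
Step 4: G0=G3=0 G1=NOT G2=NOT 0=1 G2=G1&G0=0&0=0 G3=0(const) -> 0100
Step 5: G0=G3=0 G1=NOT G2=NOT 0=1 G2=G1&G0=1&0=0 G3=0(const) -> 0100
Fixed point reached at step 4: 0100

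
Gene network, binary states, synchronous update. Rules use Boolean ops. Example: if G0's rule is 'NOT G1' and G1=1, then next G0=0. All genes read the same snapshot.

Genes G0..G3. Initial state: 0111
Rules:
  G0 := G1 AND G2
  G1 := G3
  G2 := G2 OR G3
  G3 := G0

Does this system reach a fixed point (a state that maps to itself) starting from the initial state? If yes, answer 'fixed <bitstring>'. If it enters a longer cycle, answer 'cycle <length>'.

Answer: cycle 3

Derivation:
Step 0: 0111
Step 1: G0=G1&G2=1&1=1 G1=G3=1 G2=G2|G3=1|1=1 G3=G0=0 -> 1110
Step 2: G0=G1&G2=1&1=1 G1=G3=0 G2=G2|G3=1|0=1 G3=G0=1 -> 1011
Step 3: G0=G1&G2=0&1=0 G1=G3=1 G2=G2|G3=1|1=1 G3=G0=1 -> 0111
Cycle of length 3 starting at step 0 -> no fixed point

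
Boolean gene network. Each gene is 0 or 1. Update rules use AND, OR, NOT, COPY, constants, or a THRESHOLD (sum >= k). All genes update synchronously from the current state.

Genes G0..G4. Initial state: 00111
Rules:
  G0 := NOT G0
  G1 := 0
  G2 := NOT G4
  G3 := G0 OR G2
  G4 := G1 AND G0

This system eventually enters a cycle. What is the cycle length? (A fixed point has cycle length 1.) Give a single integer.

Answer: 2

Derivation:
Step 0: 00111
Step 1: G0=NOT G0=NOT 0=1 G1=0(const) G2=NOT G4=NOT 1=0 G3=G0|G2=0|1=1 G4=G1&G0=0&0=0 -> 10010
Step 2: G0=NOT G0=NOT 1=0 G1=0(const) G2=NOT G4=NOT 0=1 G3=G0|G2=1|0=1 G4=G1&G0=0&1=0 -> 00110
Step 3: G0=NOT G0=NOT 0=1 G1=0(const) G2=NOT G4=NOT 0=1 G3=G0|G2=0|1=1 G4=G1&G0=0&0=0 -> 10110
Step 4: G0=NOT G0=NOT 1=0 G1=0(const) G2=NOT G4=NOT 0=1 G3=G0|G2=1|1=1 G4=G1&G0=0&1=0 -> 00110
State from step 4 equals state from step 2 -> cycle length 2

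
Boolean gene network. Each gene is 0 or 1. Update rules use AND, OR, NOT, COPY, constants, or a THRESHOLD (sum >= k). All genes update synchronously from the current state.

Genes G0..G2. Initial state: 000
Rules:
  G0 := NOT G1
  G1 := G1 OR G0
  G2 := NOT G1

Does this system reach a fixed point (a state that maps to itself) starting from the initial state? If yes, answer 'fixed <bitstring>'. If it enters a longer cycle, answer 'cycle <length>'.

Step 0: 000
Step 1: G0=NOT G1=NOT 0=1 G1=G1|G0=0|0=0 G2=NOT G1=NOT 0=1 -> 101
Step 2: G0=NOT G1=NOT 0=1 G1=G1|G0=0|1=1 G2=NOT G1=NOT 0=1 -> 111
Step 3: G0=NOT G1=NOT 1=0 G1=G1|G0=1|1=1 G2=NOT G1=NOT 1=0 -> 010
Step 4: G0=NOT G1=NOT 1=0 G1=G1|G0=1|0=1 G2=NOT G1=NOT 1=0 -> 010
Fixed point reached at step 3: 010

Answer: fixed 010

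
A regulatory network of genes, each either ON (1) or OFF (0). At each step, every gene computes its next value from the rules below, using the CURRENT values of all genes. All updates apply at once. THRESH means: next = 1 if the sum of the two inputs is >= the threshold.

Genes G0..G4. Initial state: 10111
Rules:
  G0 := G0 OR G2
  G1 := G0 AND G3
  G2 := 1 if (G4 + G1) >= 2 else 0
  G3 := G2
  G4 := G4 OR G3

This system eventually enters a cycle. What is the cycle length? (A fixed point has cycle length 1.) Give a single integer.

Step 0: 10111
Step 1: G0=G0|G2=1|1=1 G1=G0&G3=1&1=1 G2=(1+0>=2)=0 G3=G2=1 G4=G4|G3=1|1=1 -> 11011
Step 2: G0=G0|G2=1|0=1 G1=G0&G3=1&1=1 G2=(1+1>=2)=1 G3=G2=0 G4=G4|G3=1|1=1 -> 11101
Step 3: G0=G0|G2=1|1=1 G1=G0&G3=1&0=0 G2=(1+1>=2)=1 G3=G2=1 G4=G4|G3=1|0=1 -> 10111
State from step 3 equals state from step 0 -> cycle length 3

Answer: 3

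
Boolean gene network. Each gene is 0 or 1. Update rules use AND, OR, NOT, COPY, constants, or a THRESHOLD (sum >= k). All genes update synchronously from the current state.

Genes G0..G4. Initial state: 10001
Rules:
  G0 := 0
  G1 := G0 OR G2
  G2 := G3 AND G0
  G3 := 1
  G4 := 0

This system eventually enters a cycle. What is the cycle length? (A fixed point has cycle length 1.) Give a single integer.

Answer: 1

Derivation:
Step 0: 10001
Step 1: G0=0(const) G1=G0|G2=1|0=1 G2=G3&G0=0&1=0 G3=1(const) G4=0(const) -> 01010
Step 2: G0=0(const) G1=G0|G2=0|0=0 G2=G3&G0=1&0=0 G3=1(const) G4=0(const) -> 00010
Step 3: G0=0(const) G1=G0|G2=0|0=0 G2=G3&G0=1&0=0 G3=1(const) G4=0(const) -> 00010
State from step 3 equals state from step 2 -> cycle length 1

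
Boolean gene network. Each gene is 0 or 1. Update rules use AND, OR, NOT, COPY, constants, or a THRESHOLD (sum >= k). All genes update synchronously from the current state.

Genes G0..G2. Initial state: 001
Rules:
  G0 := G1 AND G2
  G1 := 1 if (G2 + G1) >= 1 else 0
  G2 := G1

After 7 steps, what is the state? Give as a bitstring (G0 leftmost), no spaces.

Step 1: G0=G1&G2=0&1=0 G1=(1+0>=1)=1 G2=G1=0 -> 010
Step 2: G0=G1&G2=1&0=0 G1=(0+1>=1)=1 G2=G1=1 -> 011
Step 3: G0=G1&G2=1&1=1 G1=(1+1>=1)=1 G2=G1=1 -> 111
Step 4: G0=G1&G2=1&1=1 G1=(1+1>=1)=1 G2=G1=1 -> 111
Step 5: G0=G1&G2=1&1=1 G1=(1+1>=1)=1 G2=G1=1 -> 111
Step 6: G0=G1&G2=1&1=1 G1=(1+1>=1)=1 G2=G1=1 -> 111
Step 7: G0=G1&G2=1&1=1 G1=(1+1>=1)=1 G2=G1=1 -> 111

111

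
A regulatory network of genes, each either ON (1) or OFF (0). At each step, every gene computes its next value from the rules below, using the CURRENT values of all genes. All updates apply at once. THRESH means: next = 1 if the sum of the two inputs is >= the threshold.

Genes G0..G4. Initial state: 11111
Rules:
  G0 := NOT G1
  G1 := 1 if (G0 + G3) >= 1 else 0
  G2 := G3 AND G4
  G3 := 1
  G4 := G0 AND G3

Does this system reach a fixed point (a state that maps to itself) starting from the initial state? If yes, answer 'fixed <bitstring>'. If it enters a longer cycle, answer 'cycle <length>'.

Answer: fixed 01010

Derivation:
Step 0: 11111
Step 1: G0=NOT G1=NOT 1=0 G1=(1+1>=1)=1 G2=G3&G4=1&1=1 G3=1(const) G4=G0&G3=1&1=1 -> 01111
Step 2: G0=NOT G1=NOT 1=0 G1=(0+1>=1)=1 G2=G3&G4=1&1=1 G3=1(const) G4=G0&G3=0&1=0 -> 01110
Step 3: G0=NOT G1=NOT 1=0 G1=(0+1>=1)=1 G2=G3&G4=1&0=0 G3=1(const) G4=G0&G3=0&1=0 -> 01010
Step 4: G0=NOT G1=NOT 1=0 G1=(0+1>=1)=1 G2=G3&G4=1&0=0 G3=1(const) G4=G0&G3=0&1=0 -> 01010
Fixed point reached at step 3: 01010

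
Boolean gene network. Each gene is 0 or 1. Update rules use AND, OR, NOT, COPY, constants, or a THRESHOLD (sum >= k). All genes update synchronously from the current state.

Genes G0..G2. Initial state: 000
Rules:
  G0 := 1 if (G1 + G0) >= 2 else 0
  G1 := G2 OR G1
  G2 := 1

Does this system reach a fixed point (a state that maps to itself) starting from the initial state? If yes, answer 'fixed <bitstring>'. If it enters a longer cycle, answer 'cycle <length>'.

Step 0: 000
Step 1: G0=(0+0>=2)=0 G1=G2|G1=0|0=0 G2=1(const) -> 001
Step 2: G0=(0+0>=2)=0 G1=G2|G1=1|0=1 G2=1(const) -> 011
Step 3: G0=(1+0>=2)=0 G1=G2|G1=1|1=1 G2=1(const) -> 011
Fixed point reached at step 2: 011

Answer: fixed 011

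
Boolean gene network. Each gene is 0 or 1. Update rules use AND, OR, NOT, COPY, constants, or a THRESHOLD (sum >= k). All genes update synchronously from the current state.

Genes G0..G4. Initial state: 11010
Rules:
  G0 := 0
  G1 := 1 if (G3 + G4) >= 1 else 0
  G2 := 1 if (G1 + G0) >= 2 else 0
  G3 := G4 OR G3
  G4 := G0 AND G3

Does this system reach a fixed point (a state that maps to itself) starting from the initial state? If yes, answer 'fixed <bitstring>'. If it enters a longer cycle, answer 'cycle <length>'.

Answer: fixed 01010

Derivation:
Step 0: 11010
Step 1: G0=0(const) G1=(1+0>=1)=1 G2=(1+1>=2)=1 G3=G4|G3=0|1=1 G4=G0&G3=1&1=1 -> 01111
Step 2: G0=0(const) G1=(1+1>=1)=1 G2=(1+0>=2)=0 G3=G4|G3=1|1=1 G4=G0&G3=0&1=0 -> 01010
Step 3: G0=0(const) G1=(1+0>=1)=1 G2=(1+0>=2)=0 G3=G4|G3=0|1=1 G4=G0&G3=0&1=0 -> 01010
Fixed point reached at step 2: 01010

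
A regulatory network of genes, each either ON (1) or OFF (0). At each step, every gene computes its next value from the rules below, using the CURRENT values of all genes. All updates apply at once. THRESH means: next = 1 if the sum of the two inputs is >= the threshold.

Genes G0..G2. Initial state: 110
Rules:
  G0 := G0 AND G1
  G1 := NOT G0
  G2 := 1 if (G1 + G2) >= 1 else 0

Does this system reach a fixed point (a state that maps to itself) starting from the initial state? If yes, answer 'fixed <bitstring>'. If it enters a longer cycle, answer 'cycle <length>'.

Answer: fixed 011

Derivation:
Step 0: 110
Step 1: G0=G0&G1=1&1=1 G1=NOT G0=NOT 1=0 G2=(1+0>=1)=1 -> 101
Step 2: G0=G0&G1=1&0=0 G1=NOT G0=NOT 1=0 G2=(0+1>=1)=1 -> 001
Step 3: G0=G0&G1=0&0=0 G1=NOT G0=NOT 0=1 G2=(0+1>=1)=1 -> 011
Step 4: G0=G0&G1=0&1=0 G1=NOT G0=NOT 0=1 G2=(1+1>=1)=1 -> 011
Fixed point reached at step 3: 011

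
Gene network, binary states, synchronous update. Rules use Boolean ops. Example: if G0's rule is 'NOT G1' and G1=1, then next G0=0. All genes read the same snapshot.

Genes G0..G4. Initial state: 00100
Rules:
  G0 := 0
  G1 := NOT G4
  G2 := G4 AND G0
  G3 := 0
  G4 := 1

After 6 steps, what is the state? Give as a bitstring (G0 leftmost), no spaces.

Step 1: G0=0(const) G1=NOT G4=NOT 0=1 G2=G4&G0=0&0=0 G3=0(const) G4=1(const) -> 01001
Step 2: G0=0(const) G1=NOT G4=NOT 1=0 G2=G4&G0=1&0=0 G3=0(const) G4=1(const) -> 00001
Step 3: G0=0(const) G1=NOT G4=NOT 1=0 G2=G4&G0=1&0=0 G3=0(const) G4=1(const) -> 00001
Step 4: G0=0(const) G1=NOT G4=NOT 1=0 G2=G4&G0=1&0=0 G3=0(const) G4=1(const) -> 00001
Step 5: G0=0(const) G1=NOT G4=NOT 1=0 G2=G4&G0=1&0=0 G3=0(const) G4=1(const) -> 00001
Step 6: G0=0(const) G1=NOT G4=NOT 1=0 G2=G4&G0=1&0=0 G3=0(const) G4=1(const) -> 00001

00001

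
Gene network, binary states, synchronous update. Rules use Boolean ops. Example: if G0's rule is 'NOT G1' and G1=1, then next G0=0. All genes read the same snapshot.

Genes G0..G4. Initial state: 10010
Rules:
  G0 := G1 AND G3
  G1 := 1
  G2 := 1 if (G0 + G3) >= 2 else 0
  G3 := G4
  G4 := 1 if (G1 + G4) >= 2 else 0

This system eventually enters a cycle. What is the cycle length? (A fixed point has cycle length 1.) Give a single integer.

Answer: 1

Derivation:
Step 0: 10010
Step 1: G0=G1&G3=0&1=0 G1=1(const) G2=(1+1>=2)=1 G3=G4=0 G4=(0+0>=2)=0 -> 01100
Step 2: G0=G1&G3=1&0=0 G1=1(const) G2=(0+0>=2)=0 G3=G4=0 G4=(1+0>=2)=0 -> 01000
Step 3: G0=G1&G3=1&0=0 G1=1(const) G2=(0+0>=2)=0 G3=G4=0 G4=(1+0>=2)=0 -> 01000
State from step 3 equals state from step 2 -> cycle length 1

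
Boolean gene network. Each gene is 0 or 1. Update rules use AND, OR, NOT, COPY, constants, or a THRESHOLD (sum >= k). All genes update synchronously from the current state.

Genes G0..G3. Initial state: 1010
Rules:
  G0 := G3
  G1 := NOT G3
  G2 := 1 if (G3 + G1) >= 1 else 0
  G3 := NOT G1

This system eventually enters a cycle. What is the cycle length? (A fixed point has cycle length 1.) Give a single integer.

Answer: 2

Derivation:
Step 0: 1010
Step 1: G0=G3=0 G1=NOT G3=NOT 0=1 G2=(0+0>=1)=0 G3=NOT G1=NOT 0=1 -> 0101
Step 2: G0=G3=1 G1=NOT G3=NOT 1=0 G2=(1+1>=1)=1 G3=NOT G1=NOT 1=0 -> 1010
State from step 2 equals state from step 0 -> cycle length 2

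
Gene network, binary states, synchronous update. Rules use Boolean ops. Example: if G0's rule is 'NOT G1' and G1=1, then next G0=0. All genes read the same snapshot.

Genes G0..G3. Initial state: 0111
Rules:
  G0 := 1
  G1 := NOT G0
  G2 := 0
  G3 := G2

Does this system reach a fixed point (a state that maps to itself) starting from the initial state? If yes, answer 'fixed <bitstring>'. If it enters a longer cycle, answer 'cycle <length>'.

Answer: fixed 1000

Derivation:
Step 0: 0111
Step 1: G0=1(const) G1=NOT G0=NOT 0=1 G2=0(const) G3=G2=1 -> 1101
Step 2: G0=1(const) G1=NOT G0=NOT 1=0 G2=0(const) G3=G2=0 -> 1000
Step 3: G0=1(const) G1=NOT G0=NOT 1=0 G2=0(const) G3=G2=0 -> 1000
Fixed point reached at step 2: 1000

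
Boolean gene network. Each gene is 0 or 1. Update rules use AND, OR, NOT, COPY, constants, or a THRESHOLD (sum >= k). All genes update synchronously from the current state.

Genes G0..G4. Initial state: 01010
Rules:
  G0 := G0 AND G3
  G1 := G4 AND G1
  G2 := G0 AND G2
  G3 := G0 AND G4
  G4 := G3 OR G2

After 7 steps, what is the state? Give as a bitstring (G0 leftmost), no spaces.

Step 1: G0=G0&G3=0&1=0 G1=G4&G1=0&1=0 G2=G0&G2=0&0=0 G3=G0&G4=0&0=0 G4=G3|G2=1|0=1 -> 00001
Step 2: G0=G0&G3=0&0=0 G1=G4&G1=1&0=0 G2=G0&G2=0&0=0 G3=G0&G4=0&1=0 G4=G3|G2=0|0=0 -> 00000
Step 3: G0=G0&G3=0&0=0 G1=G4&G1=0&0=0 G2=G0&G2=0&0=0 G3=G0&G4=0&0=0 G4=G3|G2=0|0=0 -> 00000
Step 4: G0=G0&G3=0&0=0 G1=G4&G1=0&0=0 G2=G0&G2=0&0=0 G3=G0&G4=0&0=0 G4=G3|G2=0|0=0 -> 00000
Step 5: G0=G0&G3=0&0=0 G1=G4&G1=0&0=0 G2=G0&G2=0&0=0 G3=G0&G4=0&0=0 G4=G3|G2=0|0=0 -> 00000
Step 6: G0=G0&G3=0&0=0 G1=G4&G1=0&0=0 G2=G0&G2=0&0=0 G3=G0&G4=0&0=0 G4=G3|G2=0|0=0 -> 00000
Step 7: G0=G0&G3=0&0=0 G1=G4&G1=0&0=0 G2=G0&G2=0&0=0 G3=G0&G4=0&0=0 G4=G3|G2=0|0=0 -> 00000

00000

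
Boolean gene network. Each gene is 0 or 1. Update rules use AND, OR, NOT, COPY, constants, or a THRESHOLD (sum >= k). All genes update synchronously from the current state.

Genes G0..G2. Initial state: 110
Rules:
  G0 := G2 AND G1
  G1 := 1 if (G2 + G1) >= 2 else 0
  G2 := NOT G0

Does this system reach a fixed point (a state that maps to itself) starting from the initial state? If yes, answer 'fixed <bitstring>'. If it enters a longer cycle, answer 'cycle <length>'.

Answer: fixed 001

Derivation:
Step 0: 110
Step 1: G0=G2&G1=0&1=0 G1=(0+1>=2)=0 G2=NOT G0=NOT 1=0 -> 000
Step 2: G0=G2&G1=0&0=0 G1=(0+0>=2)=0 G2=NOT G0=NOT 0=1 -> 001
Step 3: G0=G2&G1=1&0=0 G1=(1+0>=2)=0 G2=NOT G0=NOT 0=1 -> 001
Fixed point reached at step 2: 001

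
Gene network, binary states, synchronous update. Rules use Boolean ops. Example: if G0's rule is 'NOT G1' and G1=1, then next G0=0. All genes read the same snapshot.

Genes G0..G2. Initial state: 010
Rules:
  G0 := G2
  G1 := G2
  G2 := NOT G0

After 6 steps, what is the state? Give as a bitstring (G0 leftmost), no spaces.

Step 1: G0=G2=0 G1=G2=0 G2=NOT G0=NOT 0=1 -> 001
Step 2: G0=G2=1 G1=G2=1 G2=NOT G0=NOT 0=1 -> 111
Step 3: G0=G2=1 G1=G2=1 G2=NOT G0=NOT 1=0 -> 110
Step 4: G0=G2=0 G1=G2=0 G2=NOT G0=NOT 1=0 -> 000
Step 5: G0=G2=0 G1=G2=0 G2=NOT G0=NOT 0=1 -> 001
Step 6: G0=G2=1 G1=G2=1 G2=NOT G0=NOT 0=1 -> 111

111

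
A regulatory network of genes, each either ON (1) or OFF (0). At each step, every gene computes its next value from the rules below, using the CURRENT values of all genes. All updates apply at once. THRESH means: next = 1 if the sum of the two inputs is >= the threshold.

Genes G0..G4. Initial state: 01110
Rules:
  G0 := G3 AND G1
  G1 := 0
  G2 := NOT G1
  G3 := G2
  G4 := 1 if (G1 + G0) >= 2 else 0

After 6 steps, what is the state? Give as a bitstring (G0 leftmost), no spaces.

Step 1: G0=G3&G1=1&1=1 G1=0(const) G2=NOT G1=NOT 1=0 G3=G2=1 G4=(1+0>=2)=0 -> 10010
Step 2: G0=G3&G1=1&0=0 G1=0(const) G2=NOT G1=NOT 0=1 G3=G2=0 G4=(0+1>=2)=0 -> 00100
Step 3: G0=G3&G1=0&0=0 G1=0(const) G2=NOT G1=NOT 0=1 G3=G2=1 G4=(0+0>=2)=0 -> 00110
Step 4: G0=G3&G1=1&0=0 G1=0(const) G2=NOT G1=NOT 0=1 G3=G2=1 G4=(0+0>=2)=0 -> 00110
Step 5: G0=G3&G1=1&0=0 G1=0(const) G2=NOT G1=NOT 0=1 G3=G2=1 G4=(0+0>=2)=0 -> 00110
Step 6: G0=G3&G1=1&0=0 G1=0(const) G2=NOT G1=NOT 0=1 G3=G2=1 G4=(0+0>=2)=0 -> 00110

00110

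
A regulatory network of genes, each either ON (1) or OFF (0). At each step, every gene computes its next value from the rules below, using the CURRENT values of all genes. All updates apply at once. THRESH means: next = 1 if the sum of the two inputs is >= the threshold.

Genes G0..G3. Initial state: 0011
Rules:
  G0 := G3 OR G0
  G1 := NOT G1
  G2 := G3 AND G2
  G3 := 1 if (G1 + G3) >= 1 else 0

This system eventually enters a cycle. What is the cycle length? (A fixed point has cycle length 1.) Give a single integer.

Step 0: 0011
Step 1: G0=G3|G0=1|0=1 G1=NOT G1=NOT 0=1 G2=G3&G2=1&1=1 G3=(0+1>=1)=1 -> 1111
Step 2: G0=G3|G0=1|1=1 G1=NOT G1=NOT 1=0 G2=G3&G2=1&1=1 G3=(1+1>=1)=1 -> 1011
Step 3: G0=G3|G0=1|1=1 G1=NOT G1=NOT 0=1 G2=G3&G2=1&1=1 G3=(0+1>=1)=1 -> 1111
State from step 3 equals state from step 1 -> cycle length 2

Answer: 2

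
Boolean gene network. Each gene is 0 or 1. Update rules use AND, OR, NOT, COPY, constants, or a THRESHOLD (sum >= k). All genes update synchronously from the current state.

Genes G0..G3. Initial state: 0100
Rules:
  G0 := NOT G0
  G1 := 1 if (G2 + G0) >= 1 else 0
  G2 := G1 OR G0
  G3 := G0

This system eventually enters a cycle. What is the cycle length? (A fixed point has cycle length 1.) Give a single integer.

Step 0: 0100
Step 1: G0=NOT G0=NOT 0=1 G1=(0+0>=1)=0 G2=G1|G0=1|0=1 G3=G0=0 -> 1010
Step 2: G0=NOT G0=NOT 1=0 G1=(1+1>=1)=1 G2=G1|G0=0|1=1 G3=G0=1 -> 0111
Step 3: G0=NOT G0=NOT 0=1 G1=(1+0>=1)=1 G2=G1|G0=1|0=1 G3=G0=0 -> 1110
Step 4: G0=NOT G0=NOT 1=0 G1=(1+1>=1)=1 G2=G1|G0=1|1=1 G3=G0=1 -> 0111
State from step 4 equals state from step 2 -> cycle length 2

Answer: 2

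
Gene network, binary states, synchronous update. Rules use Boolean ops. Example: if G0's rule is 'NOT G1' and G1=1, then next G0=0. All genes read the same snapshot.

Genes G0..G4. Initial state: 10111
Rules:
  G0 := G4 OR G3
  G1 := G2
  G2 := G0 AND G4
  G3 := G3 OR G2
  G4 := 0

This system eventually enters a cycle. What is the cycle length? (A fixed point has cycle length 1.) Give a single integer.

Step 0: 10111
Step 1: G0=G4|G3=1|1=1 G1=G2=1 G2=G0&G4=1&1=1 G3=G3|G2=1|1=1 G4=0(const) -> 11110
Step 2: G0=G4|G3=0|1=1 G1=G2=1 G2=G0&G4=1&0=0 G3=G3|G2=1|1=1 G4=0(const) -> 11010
Step 3: G0=G4|G3=0|1=1 G1=G2=0 G2=G0&G4=1&0=0 G3=G3|G2=1|0=1 G4=0(const) -> 10010
Step 4: G0=G4|G3=0|1=1 G1=G2=0 G2=G0&G4=1&0=0 G3=G3|G2=1|0=1 G4=0(const) -> 10010
State from step 4 equals state from step 3 -> cycle length 1

Answer: 1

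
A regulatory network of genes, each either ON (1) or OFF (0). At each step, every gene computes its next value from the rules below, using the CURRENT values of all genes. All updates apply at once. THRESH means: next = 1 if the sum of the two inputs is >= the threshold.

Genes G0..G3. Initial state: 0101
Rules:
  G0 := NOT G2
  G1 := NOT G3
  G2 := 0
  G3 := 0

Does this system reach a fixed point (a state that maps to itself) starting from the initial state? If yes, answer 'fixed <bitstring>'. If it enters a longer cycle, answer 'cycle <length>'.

Step 0: 0101
Step 1: G0=NOT G2=NOT 0=1 G1=NOT G3=NOT 1=0 G2=0(const) G3=0(const) -> 1000
Step 2: G0=NOT G2=NOT 0=1 G1=NOT G3=NOT 0=1 G2=0(const) G3=0(const) -> 1100
Step 3: G0=NOT G2=NOT 0=1 G1=NOT G3=NOT 0=1 G2=0(const) G3=0(const) -> 1100
Fixed point reached at step 2: 1100

Answer: fixed 1100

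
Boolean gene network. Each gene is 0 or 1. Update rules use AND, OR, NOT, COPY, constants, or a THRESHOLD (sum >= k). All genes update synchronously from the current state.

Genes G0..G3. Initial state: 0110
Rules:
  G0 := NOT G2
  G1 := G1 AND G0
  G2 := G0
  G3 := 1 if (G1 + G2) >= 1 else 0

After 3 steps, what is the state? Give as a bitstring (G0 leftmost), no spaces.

Step 1: G0=NOT G2=NOT 1=0 G1=G1&G0=1&0=0 G2=G0=0 G3=(1+1>=1)=1 -> 0001
Step 2: G0=NOT G2=NOT 0=1 G1=G1&G0=0&0=0 G2=G0=0 G3=(0+0>=1)=0 -> 1000
Step 3: G0=NOT G2=NOT 0=1 G1=G1&G0=0&1=0 G2=G0=1 G3=(0+0>=1)=0 -> 1010

1010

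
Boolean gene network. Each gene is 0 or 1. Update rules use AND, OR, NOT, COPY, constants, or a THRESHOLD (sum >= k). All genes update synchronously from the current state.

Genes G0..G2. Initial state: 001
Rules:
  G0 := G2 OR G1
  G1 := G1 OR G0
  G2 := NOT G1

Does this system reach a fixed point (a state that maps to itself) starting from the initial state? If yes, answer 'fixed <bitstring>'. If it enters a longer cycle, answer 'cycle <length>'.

Step 0: 001
Step 1: G0=G2|G1=1|0=1 G1=G1|G0=0|0=0 G2=NOT G1=NOT 0=1 -> 101
Step 2: G0=G2|G1=1|0=1 G1=G1|G0=0|1=1 G2=NOT G1=NOT 0=1 -> 111
Step 3: G0=G2|G1=1|1=1 G1=G1|G0=1|1=1 G2=NOT G1=NOT 1=0 -> 110
Step 4: G0=G2|G1=0|1=1 G1=G1|G0=1|1=1 G2=NOT G1=NOT 1=0 -> 110
Fixed point reached at step 3: 110

Answer: fixed 110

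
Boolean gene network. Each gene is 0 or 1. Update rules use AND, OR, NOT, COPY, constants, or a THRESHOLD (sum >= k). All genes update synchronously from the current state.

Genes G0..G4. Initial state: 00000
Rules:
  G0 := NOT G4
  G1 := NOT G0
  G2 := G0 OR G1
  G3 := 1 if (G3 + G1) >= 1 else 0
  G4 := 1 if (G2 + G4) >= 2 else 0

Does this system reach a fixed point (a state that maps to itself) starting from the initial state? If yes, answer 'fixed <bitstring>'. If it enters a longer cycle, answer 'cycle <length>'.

Step 0: 00000
Step 1: G0=NOT G4=NOT 0=1 G1=NOT G0=NOT 0=1 G2=G0|G1=0|0=0 G3=(0+0>=1)=0 G4=(0+0>=2)=0 -> 11000
Step 2: G0=NOT G4=NOT 0=1 G1=NOT G0=NOT 1=0 G2=G0|G1=1|1=1 G3=(0+1>=1)=1 G4=(0+0>=2)=0 -> 10110
Step 3: G0=NOT G4=NOT 0=1 G1=NOT G0=NOT 1=0 G2=G0|G1=1|0=1 G3=(1+0>=1)=1 G4=(1+0>=2)=0 -> 10110
Fixed point reached at step 2: 10110

Answer: fixed 10110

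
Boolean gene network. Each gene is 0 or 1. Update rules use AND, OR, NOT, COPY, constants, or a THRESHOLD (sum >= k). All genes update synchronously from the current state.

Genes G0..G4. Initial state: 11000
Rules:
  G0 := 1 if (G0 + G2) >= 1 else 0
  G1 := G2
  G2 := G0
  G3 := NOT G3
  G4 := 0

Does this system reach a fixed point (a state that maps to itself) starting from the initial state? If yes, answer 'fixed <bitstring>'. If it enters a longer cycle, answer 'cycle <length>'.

Step 0: 11000
Step 1: G0=(1+0>=1)=1 G1=G2=0 G2=G0=1 G3=NOT G3=NOT 0=1 G4=0(const) -> 10110
Step 2: G0=(1+1>=1)=1 G1=G2=1 G2=G0=1 G3=NOT G3=NOT 1=0 G4=0(const) -> 11100
Step 3: G0=(1+1>=1)=1 G1=G2=1 G2=G0=1 G3=NOT G3=NOT 0=1 G4=0(const) -> 11110
Step 4: G0=(1+1>=1)=1 G1=G2=1 G2=G0=1 G3=NOT G3=NOT 1=0 G4=0(const) -> 11100
Cycle of length 2 starting at step 2 -> no fixed point

Answer: cycle 2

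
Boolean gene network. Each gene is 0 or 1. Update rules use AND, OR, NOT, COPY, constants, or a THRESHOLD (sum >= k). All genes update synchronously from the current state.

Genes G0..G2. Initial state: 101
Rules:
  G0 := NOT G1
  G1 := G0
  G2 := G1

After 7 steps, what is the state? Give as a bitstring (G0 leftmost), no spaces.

Step 1: G0=NOT G1=NOT 0=1 G1=G0=1 G2=G1=0 -> 110
Step 2: G0=NOT G1=NOT 1=0 G1=G0=1 G2=G1=1 -> 011
Step 3: G0=NOT G1=NOT 1=0 G1=G0=0 G2=G1=1 -> 001
Step 4: G0=NOT G1=NOT 0=1 G1=G0=0 G2=G1=0 -> 100
Step 5: G0=NOT G1=NOT 0=1 G1=G0=1 G2=G1=0 -> 110
Step 6: G0=NOT G1=NOT 1=0 G1=G0=1 G2=G1=1 -> 011
Step 7: G0=NOT G1=NOT 1=0 G1=G0=0 G2=G1=1 -> 001

001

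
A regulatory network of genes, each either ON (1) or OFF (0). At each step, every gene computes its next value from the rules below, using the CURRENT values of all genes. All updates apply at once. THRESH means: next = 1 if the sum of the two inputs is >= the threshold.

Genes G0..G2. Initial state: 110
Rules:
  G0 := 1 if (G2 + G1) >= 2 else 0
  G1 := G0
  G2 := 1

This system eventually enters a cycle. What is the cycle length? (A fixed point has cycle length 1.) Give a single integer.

Answer: 2

Derivation:
Step 0: 110
Step 1: G0=(0+1>=2)=0 G1=G0=1 G2=1(const) -> 011
Step 2: G0=(1+1>=2)=1 G1=G0=0 G2=1(const) -> 101
Step 3: G0=(1+0>=2)=0 G1=G0=1 G2=1(const) -> 011
State from step 3 equals state from step 1 -> cycle length 2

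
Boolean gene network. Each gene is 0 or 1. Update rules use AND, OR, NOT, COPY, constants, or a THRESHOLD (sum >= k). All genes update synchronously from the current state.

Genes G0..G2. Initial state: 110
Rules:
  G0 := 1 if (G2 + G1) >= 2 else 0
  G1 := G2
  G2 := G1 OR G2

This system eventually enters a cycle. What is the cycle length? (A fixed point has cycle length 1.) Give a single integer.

Step 0: 110
Step 1: G0=(0+1>=2)=0 G1=G2=0 G2=G1|G2=1|0=1 -> 001
Step 2: G0=(1+0>=2)=0 G1=G2=1 G2=G1|G2=0|1=1 -> 011
Step 3: G0=(1+1>=2)=1 G1=G2=1 G2=G1|G2=1|1=1 -> 111
Step 4: G0=(1+1>=2)=1 G1=G2=1 G2=G1|G2=1|1=1 -> 111
State from step 4 equals state from step 3 -> cycle length 1

Answer: 1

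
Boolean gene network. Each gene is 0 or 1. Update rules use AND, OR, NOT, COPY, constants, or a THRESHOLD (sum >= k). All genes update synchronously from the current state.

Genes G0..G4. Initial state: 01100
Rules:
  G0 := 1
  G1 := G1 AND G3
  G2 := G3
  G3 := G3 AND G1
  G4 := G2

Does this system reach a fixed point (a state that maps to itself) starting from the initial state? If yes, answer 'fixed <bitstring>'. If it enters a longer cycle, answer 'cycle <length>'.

Step 0: 01100
Step 1: G0=1(const) G1=G1&G3=1&0=0 G2=G3=0 G3=G3&G1=0&1=0 G4=G2=1 -> 10001
Step 2: G0=1(const) G1=G1&G3=0&0=0 G2=G3=0 G3=G3&G1=0&0=0 G4=G2=0 -> 10000
Step 3: G0=1(const) G1=G1&G3=0&0=0 G2=G3=0 G3=G3&G1=0&0=0 G4=G2=0 -> 10000
Fixed point reached at step 2: 10000

Answer: fixed 10000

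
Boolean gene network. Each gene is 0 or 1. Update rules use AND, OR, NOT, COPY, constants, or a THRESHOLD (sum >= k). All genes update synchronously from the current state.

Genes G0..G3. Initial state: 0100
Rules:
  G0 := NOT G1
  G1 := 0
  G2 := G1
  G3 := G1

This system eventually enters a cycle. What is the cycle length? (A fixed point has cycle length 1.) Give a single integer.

Step 0: 0100
Step 1: G0=NOT G1=NOT 1=0 G1=0(const) G2=G1=1 G3=G1=1 -> 0011
Step 2: G0=NOT G1=NOT 0=1 G1=0(const) G2=G1=0 G3=G1=0 -> 1000
Step 3: G0=NOT G1=NOT 0=1 G1=0(const) G2=G1=0 G3=G1=0 -> 1000
State from step 3 equals state from step 2 -> cycle length 1

Answer: 1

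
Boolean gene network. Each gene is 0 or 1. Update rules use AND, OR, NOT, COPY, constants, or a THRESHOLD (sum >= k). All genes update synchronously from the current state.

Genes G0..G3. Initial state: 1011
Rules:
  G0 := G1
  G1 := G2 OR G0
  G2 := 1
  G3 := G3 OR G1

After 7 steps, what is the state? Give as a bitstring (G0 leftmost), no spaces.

Step 1: G0=G1=0 G1=G2|G0=1|1=1 G2=1(const) G3=G3|G1=1|0=1 -> 0111
Step 2: G0=G1=1 G1=G2|G0=1|0=1 G2=1(const) G3=G3|G1=1|1=1 -> 1111
Step 3: G0=G1=1 G1=G2|G0=1|1=1 G2=1(const) G3=G3|G1=1|1=1 -> 1111
Step 4: G0=G1=1 G1=G2|G0=1|1=1 G2=1(const) G3=G3|G1=1|1=1 -> 1111
Step 5: G0=G1=1 G1=G2|G0=1|1=1 G2=1(const) G3=G3|G1=1|1=1 -> 1111
Step 6: G0=G1=1 G1=G2|G0=1|1=1 G2=1(const) G3=G3|G1=1|1=1 -> 1111
Step 7: G0=G1=1 G1=G2|G0=1|1=1 G2=1(const) G3=G3|G1=1|1=1 -> 1111

1111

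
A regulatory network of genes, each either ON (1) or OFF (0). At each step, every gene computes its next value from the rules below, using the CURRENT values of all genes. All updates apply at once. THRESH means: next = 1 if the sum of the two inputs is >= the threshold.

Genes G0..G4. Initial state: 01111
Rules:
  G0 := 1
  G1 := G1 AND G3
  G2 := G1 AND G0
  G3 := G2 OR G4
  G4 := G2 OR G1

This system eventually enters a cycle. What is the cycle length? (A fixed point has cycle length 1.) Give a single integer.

Answer: 1

Derivation:
Step 0: 01111
Step 1: G0=1(const) G1=G1&G3=1&1=1 G2=G1&G0=1&0=0 G3=G2|G4=1|1=1 G4=G2|G1=1|1=1 -> 11011
Step 2: G0=1(const) G1=G1&G3=1&1=1 G2=G1&G0=1&1=1 G3=G2|G4=0|1=1 G4=G2|G1=0|1=1 -> 11111
Step 3: G0=1(const) G1=G1&G3=1&1=1 G2=G1&G0=1&1=1 G3=G2|G4=1|1=1 G4=G2|G1=1|1=1 -> 11111
State from step 3 equals state from step 2 -> cycle length 1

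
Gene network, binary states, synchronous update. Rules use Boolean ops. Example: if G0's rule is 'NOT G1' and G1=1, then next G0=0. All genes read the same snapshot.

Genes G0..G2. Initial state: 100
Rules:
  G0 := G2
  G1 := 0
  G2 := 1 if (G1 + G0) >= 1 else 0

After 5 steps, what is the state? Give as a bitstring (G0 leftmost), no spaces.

Step 1: G0=G2=0 G1=0(const) G2=(0+1>=1)=1 -> 001
Step 2: G0=G2=1 G1=0(const) G2=(0+0>=1)=0 -> 100
Step 3: G0=G2=0 G1=0(const) G2=(0+1>=1)=1 -> 001
Step 4: G0=G2=1 G1=0(const) G2=(0+0>=1)=0 -> 100
Step 5: G0=G2=0 G1=0(const) G2=(0+1>=1)=1 -> 001

001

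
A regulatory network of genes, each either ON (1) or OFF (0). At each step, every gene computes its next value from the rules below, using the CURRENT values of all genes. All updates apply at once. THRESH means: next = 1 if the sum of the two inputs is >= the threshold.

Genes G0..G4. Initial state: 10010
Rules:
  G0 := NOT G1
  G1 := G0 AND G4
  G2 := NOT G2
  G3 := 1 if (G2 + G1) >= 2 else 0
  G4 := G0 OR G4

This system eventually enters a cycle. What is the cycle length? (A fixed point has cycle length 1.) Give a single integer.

Answer: 4

Derivation:
Step 0: 10010
Step 1: G0=NOT G1=NOT 0=1 G1=G0&G4=1&0=0 G2=NOT G2=NOT 0=1 G3=(0+0>=2)=0 G4=G0|G4=1|0=1 -> 10101
Step 2: G0=NOT G1=NOT 0=1 G1=G0&G4=1&1=1 G2=NOT G2=NOT 1=0 G3=(1+0>=2)=0 G4=G0|G4=1|1=1 -> 11001
Step 3: G0=NOT G1=NOT 1=0 G1=G0&G4=1&1=1 G2=NOT G2=NOT 0=1 G3=(0+1>=2)=0 G4=G0|G4=1|1=1 -> 01101
Step 4: G0=NOT G1=NOT 1=0 G1=G0&G4=0&1=0 G2=NOT G2=NOT 1=0 G3=(1+1>=2)=1 G4=G0|G4=0|1=1 -> 00011
Step 5: G0=NOT G1=NOT 0=1 G1=G0&G4=0&1=0 G2=NOT G2=NOT 0=1 G3=(0+0>=2)=0 G4=G0|G4=0|1=1 -> 10101
State from step 5 equals state from step 1 -> cycle length 4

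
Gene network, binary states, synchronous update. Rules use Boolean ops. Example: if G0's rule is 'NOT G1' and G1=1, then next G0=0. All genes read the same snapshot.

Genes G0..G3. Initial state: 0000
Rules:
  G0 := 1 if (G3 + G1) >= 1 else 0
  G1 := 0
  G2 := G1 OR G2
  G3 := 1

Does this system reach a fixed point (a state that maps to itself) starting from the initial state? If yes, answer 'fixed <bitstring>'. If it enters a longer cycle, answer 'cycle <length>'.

Step 0: 0000
Step 1: G0=(0+0>=1)=0 G1=0(const) G2=G1|G2=0|0=0 G3=1(const) -> 0001
Step 2: G0=(1+0>=1)=1 G1=0(const) G2=G1|G2=0|0=0 G3=1(const) -> 1001
Step 3: G0=(1+0>=1)=1 G1=0(const) G2=G1|G2=0|0=0 G3=1(const) -> 1001
Fixed point reached at step 2: 1001

Answer: fixed 1001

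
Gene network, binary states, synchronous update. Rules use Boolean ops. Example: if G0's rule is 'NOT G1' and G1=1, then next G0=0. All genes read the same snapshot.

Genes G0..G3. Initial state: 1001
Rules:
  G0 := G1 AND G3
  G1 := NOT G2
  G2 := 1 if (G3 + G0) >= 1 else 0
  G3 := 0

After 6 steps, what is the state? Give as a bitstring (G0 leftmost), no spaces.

Step 1: G0=G1&G3=0&1=0 G1=NOT G2=NOT 0=1 G2=(1+1>=1)=1 G3=0(const) -> 0110
Step 2: G0=G1&G3=1&0=0 G1=NOT G2=NOT 1=0 G2=(0+0>=1)=0 G3=0(const) -> 0000
Step 3: G0=G1&G3=0&0=0 G1=NOT G2=NOT 0=1 G2=(0+0>=1)=0 G3=0(const) -> 0100
Step 4: G0=G1&G3=1&0=0 G1=NOT G2=NOT 0=1 G2=(0+0>=1)=0 G3=0(const) -> 0100
Step 5: G0=G1&G3=1&0=0 G1=NOT G2=NOT 0=1 G2=(0+0>=1)=0 G3=0(const) -> 0100
Step 6: G0=G1&G3=1&0=0 G1=NOT G2=NOT 0=1 G2=(0+0>=1)=0 G3=0(const) -> 0100

0100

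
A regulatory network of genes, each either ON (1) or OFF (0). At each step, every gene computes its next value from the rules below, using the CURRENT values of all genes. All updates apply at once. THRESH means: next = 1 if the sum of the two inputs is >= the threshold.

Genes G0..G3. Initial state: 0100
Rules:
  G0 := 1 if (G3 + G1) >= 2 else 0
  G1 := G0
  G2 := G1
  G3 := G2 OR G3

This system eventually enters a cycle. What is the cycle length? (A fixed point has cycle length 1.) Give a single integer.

Step 0: 0100
Step 1: G0=(0+1>=2)=0 G1=G0=0 G2=G1=1 G3=G2|G3=0|0=0 -> 0010
Step 2: G0=(0+0>=2)=0 G1=G0=0 G2=G1=0 G3=G2|G3=1|0=1 -> 0001
Step 3: G0=(1+0>=2)=0 G1=G0=0 G2=G1=0 G3=G2|G3=0|1=1 -> 0001
State from step 3 equals state from step 2 -> cycle length 1

Answer: 1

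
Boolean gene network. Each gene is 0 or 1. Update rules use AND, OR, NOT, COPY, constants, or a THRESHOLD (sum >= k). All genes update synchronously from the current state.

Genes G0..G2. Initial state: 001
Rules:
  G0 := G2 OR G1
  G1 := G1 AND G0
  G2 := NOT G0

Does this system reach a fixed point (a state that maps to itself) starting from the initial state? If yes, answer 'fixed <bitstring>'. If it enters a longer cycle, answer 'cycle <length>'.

Answer: cycle 4

Derivation:
Step 0: 001
Step 1: G0=G2|G1=1|0=1 G1=G1&G0=0&0=0 G2=NOT G0=NOT 0=1 -> 101
Step 2: G0=G2|G1=1|0=1 G1=G1&G0=0&1=0 G2=NOT G0=NOT 1=0 -> 100
Step 3: G0=G2|G1=0|0=0 G1=G1&G0=0&1=0 G2=NOT G0=NOT 1=0 -> 000
Step 4: G0=G2|G1=0|0=0 G1=G1&G0=0&0=0 G2=NOT G0=NOT 0=1 -> 001
Cycle of length 4 starting at step 0 -> no fixed point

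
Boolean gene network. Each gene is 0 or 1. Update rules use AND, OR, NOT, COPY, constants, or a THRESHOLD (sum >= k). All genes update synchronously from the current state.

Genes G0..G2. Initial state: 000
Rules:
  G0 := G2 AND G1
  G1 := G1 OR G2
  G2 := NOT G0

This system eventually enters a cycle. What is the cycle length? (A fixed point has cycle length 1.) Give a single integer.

Answer: 4

Derivation:
Step 0: 000
Step 1: G0=G2&G1=0&0=0 G1=G1|G2=0|0=0 G2=NOT G0=NOT 0=1 -> 001
Step 2: G0=G2&G1=1&0=0 G1=G1|G2=0|1=1 G2=NOT G0=NOT 0=1 -> 011
Step 3: G0=G2&G1=1&1=1 G1=G1|G2=1|1=1 G2=NOT G0=NOT 0=1 -> 111
Step 4: G0=G2&G1=1&1=1 G1=G1|G2=1|1=1 G2=NOT G0=NOT 1=0 -> 110
Step 5: G0=G2&G1=0&1=0 G1=G1|G2=1|0=1 G2=NOT G0=NOT 1=0 -> 010
Step 6: G0=G2&G1=0&1=0 G1=G1|G2=1|0=1 G2=NOT G0=NOT 0=1 -> 011
State from step 6 equals state from step 2 -> cycle length 4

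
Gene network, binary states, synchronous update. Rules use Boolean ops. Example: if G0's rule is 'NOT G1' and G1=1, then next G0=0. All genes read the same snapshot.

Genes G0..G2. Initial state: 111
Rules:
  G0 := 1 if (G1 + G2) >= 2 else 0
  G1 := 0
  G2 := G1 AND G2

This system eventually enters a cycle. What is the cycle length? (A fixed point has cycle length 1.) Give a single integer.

Step 0: 111
Step 1: G0=(1+1>=2)=1 G1=0(const) G2=G1&G2=1&1=1 -> 101
Step 2: G0=(0+1>=2)=0 G1=0(const) G2=G1&G2=0&1=0 -> 000
Step 3: G0=(0+0>=2)=0 G1=0(const) G2=G1&G2=0&0=0 -> 000
State from step 3 equals state from step 2 -> cycle length 1

Answer: 1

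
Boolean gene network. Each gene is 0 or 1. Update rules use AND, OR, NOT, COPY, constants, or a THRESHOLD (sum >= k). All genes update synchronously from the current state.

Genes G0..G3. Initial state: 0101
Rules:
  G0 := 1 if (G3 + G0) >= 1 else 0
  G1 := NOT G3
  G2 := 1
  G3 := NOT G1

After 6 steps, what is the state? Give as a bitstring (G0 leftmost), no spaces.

Step 1: G0=(1+0>=1)=1 G1=NOT G3=NOT 1=0 G2=1(const) G3=NOT G1=NOT 1=0 -> 1010
Step 2: G0=(0+1>=1)=1 G1=NOT G3=NOT 0=1 G2=1(const) G3=NOT G1=NOT 0=1 -> 1111
Step 3: G0=(1+1>=1)=1 G1=NOT G3=NOT 1=0 G2=1(const) G3=NOT G1=NOT 1=0 -> 1010
Step 4: G0=(0+1>=1)=1 G1=NOT G3=NOT 0=1 G2=1(const) G3=NOT G1=NOT 0=1 -> 1111
Step 5: G0=(1+1>=1)=1 G1=NOT G3=NOT 1=0 G2=1(const) G3=NOT G1=NOT 1=0 -> 1010
Step 6: G0=(0+1>=1)=1 G1=NOT G3=NOT 0=1 G2=1(const) G3=NOT G1=NOT 0=1 -> 1111

1111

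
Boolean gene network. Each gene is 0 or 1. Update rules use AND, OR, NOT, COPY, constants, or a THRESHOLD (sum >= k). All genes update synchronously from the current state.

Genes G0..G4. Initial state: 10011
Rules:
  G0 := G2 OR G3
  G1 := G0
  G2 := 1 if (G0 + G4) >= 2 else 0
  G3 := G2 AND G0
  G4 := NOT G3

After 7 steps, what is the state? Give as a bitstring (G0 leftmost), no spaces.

Step 1: G0=G2|G3=0|1=1 G1=G0=1 G2=(1+1>=2)=1 G3=G2&G0=0&1=0 G4=NOT G3=NOT 1=0 -> 11100
Step 2: G0=G2|G3=1|0=1 G1=G0=1 G2=(1+0>=2)=0 G3=G2&G0=1&1=1 G4=NOT G3=NOT 0=1 -> 11011
Step 3: G0=G2|G3=0|1=1 G1=G0=1 G2=(1+1>=2)=1 G3=G2&G0=0&1=0 G4=NOT G3=NOT 1=0 -> 11100
Step 4: G0=G2|G3=1|0=1 G1=G0=1 G2=(1+0>=2)=0 G3=G2&G0=1&1=1 G4=NOT G3=NOT 0=1 -> 11011
Step 5: G0=G2|G3=0|1=1 G1=G0=1 G2=(1+1>=2)=1 G3=G2&G0=0&1=0 G4=NOT G3=NOT 1=0 -> 11100
Step 6: G0=G2|G3=1|0=1 G1=G0=1 G2=(1+0>=2)=0 G3=G2&G0=1&1=1 G4=NOT G3=NOT 0=1 -> 11011
Step 7: G0=G2|G3=0|1=1 G1=G0=1 G2=(1+1>=2)=1 G3=G2&G0=0&1=0 G4=NOT G3=NOT 1=0 -> 11100

11100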